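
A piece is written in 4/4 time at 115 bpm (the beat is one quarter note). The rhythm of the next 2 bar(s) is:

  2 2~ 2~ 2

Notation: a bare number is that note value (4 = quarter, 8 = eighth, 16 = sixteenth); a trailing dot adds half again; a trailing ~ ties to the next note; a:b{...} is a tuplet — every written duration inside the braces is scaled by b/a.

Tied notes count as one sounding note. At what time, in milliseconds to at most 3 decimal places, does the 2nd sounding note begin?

1. 0.0ms @ 0 + 1043.478ms (2)
2. 1043.478ms @ 2 + 3130.435ms (6)

note 2 onset = 2b = 1043.478ms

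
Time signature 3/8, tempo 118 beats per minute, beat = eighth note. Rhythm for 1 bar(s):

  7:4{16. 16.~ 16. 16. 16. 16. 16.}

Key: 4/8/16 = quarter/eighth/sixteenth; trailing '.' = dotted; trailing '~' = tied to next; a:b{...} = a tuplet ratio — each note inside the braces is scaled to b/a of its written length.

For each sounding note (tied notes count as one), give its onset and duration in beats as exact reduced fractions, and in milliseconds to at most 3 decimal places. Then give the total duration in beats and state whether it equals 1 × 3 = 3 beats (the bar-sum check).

1) 0.0ms=0b +217.918ms=3/7b
2) 217.918ms=3/7b +435.835ms=6/7b
3) 653.753ms=9/7b +217.918ms=3/7b
4) 871.671ms=12/7b +217.918ms=3/7b
5) 1089.588ms=15/7b +217.918ms=3/7b
6) 1307.506ms=18/7b +217.918ms=3/7b
Σ=3b of 3 (118bpm 3/8) — PASS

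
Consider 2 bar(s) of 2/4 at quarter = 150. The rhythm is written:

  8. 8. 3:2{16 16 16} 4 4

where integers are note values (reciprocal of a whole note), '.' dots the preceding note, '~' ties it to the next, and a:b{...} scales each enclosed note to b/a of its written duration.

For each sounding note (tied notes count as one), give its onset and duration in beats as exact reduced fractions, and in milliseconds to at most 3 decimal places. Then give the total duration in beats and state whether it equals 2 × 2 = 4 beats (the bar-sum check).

1) 0.0ms=0b +300.0ms=3/4b
2) 300.0ms=3/4b +300.0ms=3/4b
3) 600.0ms=3/2b +66.667ms=1/6b
4) 666.667ms=5/3b +66.667ms=1/6b
5) 733.333ms=11/6b +66.667ms=1/6b
6) 800.0ms=2b +400.0ms=1b
7) 1200.0ms=3b +400.0ms=1b
Σ=4b of 4 (150bpm 2/4) — PASS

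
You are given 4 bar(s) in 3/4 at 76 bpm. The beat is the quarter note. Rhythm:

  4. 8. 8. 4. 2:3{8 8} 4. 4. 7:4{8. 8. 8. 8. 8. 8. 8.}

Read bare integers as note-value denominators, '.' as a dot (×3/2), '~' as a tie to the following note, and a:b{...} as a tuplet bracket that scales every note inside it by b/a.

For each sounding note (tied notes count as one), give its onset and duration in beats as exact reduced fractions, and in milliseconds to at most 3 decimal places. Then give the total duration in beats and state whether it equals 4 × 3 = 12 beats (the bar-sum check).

1) 0.0ms=0b +1184.211ms=3/2b
2) 1184.211ms=3/2b +592.105ms=3/4b
3) 1776.316ms=9/4b +592.105ms=3/4b
4) 2368.421ms=3b +1184.211ms=3/2b
5) 3552.632ms=9/2b +592.105ms=3/4b
6) 4144.737ms=21/4b +592.105ms=3/4b
7) 4736.842ms=6b +1184.211ms=3/2b
8) 5921.053ms=15/2b +1184.211ms=3/2b
9) 7105.263ms=9b +338.346ms=3/7b
10) 7443.609ms=66/7b +338.346ms=3/7b
11) 7781.955ms=69/7b +338.346ms=3/7b
12) 8120.301ms=72/7b +338.346ms=3/7b
13) 8458.647ms=75/7b +338.346ms=3/7b
14) 8796.992ms=78/7b +338.346ms=3/7b
15) 9135.338ms=81/7b +338.346ms=3/7b
Σ=12b of 12 (76bpm 3/4) — PASS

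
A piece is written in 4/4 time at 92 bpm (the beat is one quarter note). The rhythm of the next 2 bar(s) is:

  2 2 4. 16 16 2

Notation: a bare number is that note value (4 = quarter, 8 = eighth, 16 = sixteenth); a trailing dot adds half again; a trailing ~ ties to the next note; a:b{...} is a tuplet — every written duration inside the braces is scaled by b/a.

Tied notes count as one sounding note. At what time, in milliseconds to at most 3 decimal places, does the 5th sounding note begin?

note 5 onset = 23/4b = 3750.0ms

1. 0.0ms @ 0 + 1304.348ms (2)
2. 1304.348ms @ 2 + 1304.348ms (2)
3. 2608.696ms @ 4 + 978.261ms (3/2)
4. 3586.957ms @ 11/2 + 163.043ms (1/4)
5. 3750.0ms @ 23/4 + 163.043ms (1/4)
6. 3913.043ms @ 6 + 1304.348ms (2)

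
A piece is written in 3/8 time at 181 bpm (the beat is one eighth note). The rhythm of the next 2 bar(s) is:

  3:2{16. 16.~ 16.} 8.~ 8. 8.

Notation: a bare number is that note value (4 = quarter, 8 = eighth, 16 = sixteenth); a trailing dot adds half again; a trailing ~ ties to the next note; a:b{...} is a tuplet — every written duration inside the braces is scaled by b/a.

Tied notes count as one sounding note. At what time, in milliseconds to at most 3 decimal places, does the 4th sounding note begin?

note 4 onset = 9/2b = 1491.713ms

1. 0.0ms @ 0 + 165.746ms (1/2)
2. 165.746ms @ 1/2 + 331.492ms (1)
3. 497.238ms @ 3/2 + 994.475ms (3)
4. 1491.713ms @ 9/2 + 497.238ms (3/2)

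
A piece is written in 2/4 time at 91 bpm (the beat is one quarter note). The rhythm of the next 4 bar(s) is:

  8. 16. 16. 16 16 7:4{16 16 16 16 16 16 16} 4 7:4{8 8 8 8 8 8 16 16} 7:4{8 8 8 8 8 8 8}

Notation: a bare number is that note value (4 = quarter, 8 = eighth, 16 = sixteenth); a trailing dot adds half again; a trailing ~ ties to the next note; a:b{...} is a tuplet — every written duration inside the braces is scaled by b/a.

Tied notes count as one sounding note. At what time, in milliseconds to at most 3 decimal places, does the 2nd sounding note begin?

1. 0.0ms @ 0 + 494.505ms (3/4)
2. 494.505ms @ 3/4 + 247.253ms (3/8)
3. 741.758ms @ 9/8 + 247.253ms (3/8)
4. 989.011ms @ 3/2 + 164.835ms (1/4)
5. 1153.846ms @ 7/4 + 164.835ms (1/4)
6. 1318.681ms @ 2 + 94.192ms (1/7)
7. 1412.873ms @ 15/7 + 94.192ms (1/7)
8. 1507.064ms @ 16/7 + 94.192ms (1/7)
9. 1601.256ms @ 17/7 + 94.192ms (1/7)
10. 1695.447ms @ 18/7 + 94.192ms (1/7)
11. 1789.639ms @ 19/7 + 94.192ms (1/7)
12. 1883.83ms @ 20/7 + 94.192ms (1/7)
13. 1978.022ms @ 3 + 659.341ms (1)
14. 2637.363ms @ 4 + 188.383ms (2/7)
15. 2825.746ms @ 30/7 + 188.383ms (2/7)
16. 3014.129ms @ 32/7 + 188.383ms (2/7)
17. 3202.512ms @ 34/7 + 188.383ms (2/7)
18. 3390.895ms @ 36/7 + 188.383ms (2/7)
19. 3579.278ms @ 38/7 + 188.383ms (2/7)
20. 3767.661ms @ 40/7 + 94.192ms (1/7)
21. 3861.852ms @ 41/7 + 94.192ms (1/7)
22. 3956.044ms @ 6 + 188.383ms (2/7)
23. 4144.427ms @ 44/7 + 188.383ms (2/7)
24. 4332.81ms @ 46/7 + 188.383ms (2/7)
25. 4521.193ms @ 48/7 + 188.383ms (2/7)
26. 4709.576ms @ 50/7 + 188.383ms (2/7)
27. 4897.959ms @ 52/7 + 188.383ms (2/7)
28. 5086.342ms @ 54/7 + 188.383ms (2/7)

note 2 onset = 3/4b = 494.505ms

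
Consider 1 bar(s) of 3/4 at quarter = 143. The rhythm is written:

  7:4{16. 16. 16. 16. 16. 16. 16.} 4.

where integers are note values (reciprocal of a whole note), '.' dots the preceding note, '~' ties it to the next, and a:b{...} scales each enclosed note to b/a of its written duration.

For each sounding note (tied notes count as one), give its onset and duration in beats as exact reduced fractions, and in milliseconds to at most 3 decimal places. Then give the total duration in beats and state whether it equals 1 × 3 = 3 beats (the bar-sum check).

1) 0.0ms=0b +89.91ms=3/14b
2) 89.91ms=3/14b +89.91ms=3/14b
3) 179.82ms=3/7b +89.91ms=3/14b
4) 269.73ms=9/14b +89.91ms=3/14b
5) 359.64ms=6/7b +89.91ms=3/14b
6) 449.55ms=15/14b +89.91ms=3/14b
7) 539.461ms=9/7b +89.91ms=3/14b
8) 629.371ms=3/2b +629.371ms=3/2b
Σ=3b of 3 (143bpm 3/4) — PASS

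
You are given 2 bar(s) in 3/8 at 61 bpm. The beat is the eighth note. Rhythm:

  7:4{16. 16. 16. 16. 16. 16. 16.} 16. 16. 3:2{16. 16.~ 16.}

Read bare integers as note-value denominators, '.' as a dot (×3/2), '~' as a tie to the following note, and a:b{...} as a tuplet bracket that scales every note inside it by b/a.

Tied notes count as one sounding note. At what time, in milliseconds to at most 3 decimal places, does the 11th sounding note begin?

1. 0.0ms @ 0 + 421.546ms (3/7)
2. 421.546ms @ 3/7 + 421.546ms (3/7)
3. 843.091ms @ 6/7 + 421.546ms (3/7)
4. 1264.637ms @ 9/7 + 421.546ms (3/7)
5. 1686.183ms @ 12/7 + 421.546ms (3/7)
6. 2107.728ms @ 15/7 + 421.546ms (3/7)
7. 2529.274ms @ 18/7 + 421.546ms (3/7)
8. 2950.82ms @ 3 + 737.705ms (3/4)
9. 3688.525ms @ 15/4 + 737.705ms (3/4)
10. 4426.23ms @ 9/2 + 491.803ms (1/2)
11. 4918.033ms @ 5 + 983.607ms (1)

note 11 onset = 5b = 4918.033ms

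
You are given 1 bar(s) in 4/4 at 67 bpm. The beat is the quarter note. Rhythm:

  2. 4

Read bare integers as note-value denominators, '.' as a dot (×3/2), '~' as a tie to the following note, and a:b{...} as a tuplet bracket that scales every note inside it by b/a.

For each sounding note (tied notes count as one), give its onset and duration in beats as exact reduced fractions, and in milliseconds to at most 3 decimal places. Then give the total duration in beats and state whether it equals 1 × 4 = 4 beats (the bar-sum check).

1) 0.0ms=0b +2686.567ms=3b
2) 2686.567ms=3b +895.522ms=1b
Σ=4b of 4 (67bpm 4/4) — PASS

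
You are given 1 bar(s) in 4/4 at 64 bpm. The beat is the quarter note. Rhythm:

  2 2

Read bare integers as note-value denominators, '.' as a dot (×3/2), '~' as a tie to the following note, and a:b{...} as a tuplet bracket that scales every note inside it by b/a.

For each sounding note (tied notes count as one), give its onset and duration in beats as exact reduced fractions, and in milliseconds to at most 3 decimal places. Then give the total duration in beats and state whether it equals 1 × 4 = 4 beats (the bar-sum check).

1) 0.0ms=0b +1875.0ms=2b
2) 1875.0ms=2b +1875.0ms=2b
Σ=4b of 4 (64bpm 4/4) — PASS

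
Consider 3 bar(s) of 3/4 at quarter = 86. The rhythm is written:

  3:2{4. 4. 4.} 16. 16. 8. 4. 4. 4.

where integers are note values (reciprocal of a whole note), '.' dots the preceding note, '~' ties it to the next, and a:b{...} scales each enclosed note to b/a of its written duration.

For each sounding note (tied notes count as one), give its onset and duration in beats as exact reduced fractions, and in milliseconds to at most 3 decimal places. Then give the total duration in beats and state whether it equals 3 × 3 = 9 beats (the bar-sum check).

1) 0.0ms=0b +697.674ms=1b
2) 697.674ms=1b +697.674ms=1b
3) 1395.349ms=2b +697.674ms=1b
4) 2093.023ms=3b +261.628ms=3/8b
5) 2354.651ms=27/8b +261.628ms=3/8b
6) 2616.279ms=15/4b +523.256ms=3/4b
7) 3139.535ms=9/2b +1046.512ms=3/2b
8) 4186.047ms=6b +1046.512ms=3/2b
9) 5232.558ms=15/2b +1046.512ms=3/2b
Σ=9b of 9 (86bpm 3/4) — PASS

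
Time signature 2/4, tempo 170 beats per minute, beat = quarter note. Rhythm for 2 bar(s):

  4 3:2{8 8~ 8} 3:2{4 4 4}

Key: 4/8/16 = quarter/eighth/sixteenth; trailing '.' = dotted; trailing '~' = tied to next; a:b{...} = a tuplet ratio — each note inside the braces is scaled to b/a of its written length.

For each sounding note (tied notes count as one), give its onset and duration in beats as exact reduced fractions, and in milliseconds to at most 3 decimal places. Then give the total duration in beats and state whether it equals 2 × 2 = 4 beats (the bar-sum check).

1) 0.0ms=0b +352.941ms=1b
2) 352.941ms=1b +117.647ms=1/3b
3) 470.588ms=4/3b +235.294ms=2/3b
4) 705.882ms=2b +235.294ms=2/3b
5) 941.176ms=8/3b +235.294ms=2/3b
6) 1176.471ms=10/3b +235.294ms=2/3b
Σ=4b of 4 (170bpm 2/4) — PASS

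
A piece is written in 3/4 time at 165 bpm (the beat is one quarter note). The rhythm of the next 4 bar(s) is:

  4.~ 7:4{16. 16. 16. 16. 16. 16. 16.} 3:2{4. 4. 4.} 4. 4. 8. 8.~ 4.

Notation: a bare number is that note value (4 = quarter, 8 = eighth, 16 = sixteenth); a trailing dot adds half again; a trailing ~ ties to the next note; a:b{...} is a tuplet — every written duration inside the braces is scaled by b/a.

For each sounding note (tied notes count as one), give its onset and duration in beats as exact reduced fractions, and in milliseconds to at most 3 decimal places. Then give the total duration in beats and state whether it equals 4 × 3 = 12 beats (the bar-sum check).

1) 0.0ms=0b +623.377ms=12/7b
2) 623.377ms=12/7b +77.922ms=3/14b
3) 701.299ms=27/14b +77.922ms=3/14b
4) 779.221ms=15/7b +77.922ms=3/14b
5) 857.143ms=33/14b +77.922ms=3/14b
6) 935.065ms=18/7b +77.922ms=3/14b
7) 1012.987ms=39/14b +77.922ms=3/14b
8) 1090.909ms=3b +363.636ms=1b
9) 1454.545ms=4b +363.636ms=1b
10) 1818.182ms=5b +363.636ms=1b
11) 2181.818ms=6b +545.455ms=3/2b
12) 2727.273ms=15/2b +545.455ms=3/2b
13) 3272.727ms=9b +272.727ms=3/4b
14) 3545.455ms=39/4b +818.182ms=9/4b
Σ=12b of 12 (165bpm 3/4) — PASS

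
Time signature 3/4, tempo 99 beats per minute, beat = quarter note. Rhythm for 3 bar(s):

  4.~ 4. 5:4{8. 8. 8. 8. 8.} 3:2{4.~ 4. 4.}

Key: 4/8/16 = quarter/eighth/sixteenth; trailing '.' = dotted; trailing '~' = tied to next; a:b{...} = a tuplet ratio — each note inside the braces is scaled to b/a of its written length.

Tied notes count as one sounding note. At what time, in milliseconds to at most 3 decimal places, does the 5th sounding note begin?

note 5 onset = 24/5b = 2909.091ms

1. 0.0ms @ 0 + 1818.182ms (3)
2. 1818.182ms @ 3 + 363.636ms (3/5)
3. 2181.818ms @ 18/5 + 363.636ms (3/5)
4. 2545.455ms @ 21/5 + 363.636ms (3/5)
5. 2909.091ms @ 24/5 + 363.636ms (3/5)
6. 3272.727ms @ 27/5 + 363.636ms (3/5)
7. 3636.364ms @ 6 + 1212.121ms (2)
8. 4848.485ms @ 8 + 606.061ms (1)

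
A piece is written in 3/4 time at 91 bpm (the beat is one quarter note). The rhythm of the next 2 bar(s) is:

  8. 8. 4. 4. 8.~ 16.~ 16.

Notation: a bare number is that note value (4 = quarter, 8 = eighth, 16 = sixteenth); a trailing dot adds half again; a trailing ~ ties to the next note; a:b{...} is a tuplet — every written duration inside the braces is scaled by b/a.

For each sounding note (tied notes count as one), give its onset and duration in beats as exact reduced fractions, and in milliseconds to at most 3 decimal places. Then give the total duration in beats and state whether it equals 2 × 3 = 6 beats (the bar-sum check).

1) 0.0ms=0b +494.505ms=3/4b
2) 494.505ms=3/4b +494.505ms=3/4b
3) 989.011ms=3/2b +989.011ms=3/2b
4) 1978.022ms=3b +989.011ms=3/2b
5) 2967.033ms=9/2b +989.011ms=3/2b
Σ=6b of 6 (91bpm 3/4) — PASS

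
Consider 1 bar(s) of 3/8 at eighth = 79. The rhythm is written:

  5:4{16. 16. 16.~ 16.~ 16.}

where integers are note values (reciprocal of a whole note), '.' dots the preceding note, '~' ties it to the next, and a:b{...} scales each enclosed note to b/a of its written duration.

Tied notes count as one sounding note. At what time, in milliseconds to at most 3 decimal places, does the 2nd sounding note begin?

note 2 onset = 3/5b = 455.696ms

1. 0.0ms @ 0 + 455.696ms (3/5)
2. 455.696ms @ 3/5 + 455.696ms (3/5)
3. 911.392ms @ 6/5 + 1367.089ms (9/5)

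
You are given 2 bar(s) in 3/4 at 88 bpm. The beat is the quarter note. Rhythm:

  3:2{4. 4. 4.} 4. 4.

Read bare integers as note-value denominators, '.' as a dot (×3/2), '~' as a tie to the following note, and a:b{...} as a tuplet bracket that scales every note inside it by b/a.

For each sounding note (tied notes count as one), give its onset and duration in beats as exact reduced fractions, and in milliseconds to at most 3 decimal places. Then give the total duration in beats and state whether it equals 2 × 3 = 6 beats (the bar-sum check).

1) 0.0ms=0b +681.818ms=1b
2) 681.818ms=1b +681.818ms=1b
3) 1363.636ms=2b +681.818ms=1b
4) 2045.455ms=3b +1022.727ms=3/2b
5) 3068.182ms=9/2b +1022.727ms=3/2b
Σ=6b of 6 (88bpm 3/4) — PASS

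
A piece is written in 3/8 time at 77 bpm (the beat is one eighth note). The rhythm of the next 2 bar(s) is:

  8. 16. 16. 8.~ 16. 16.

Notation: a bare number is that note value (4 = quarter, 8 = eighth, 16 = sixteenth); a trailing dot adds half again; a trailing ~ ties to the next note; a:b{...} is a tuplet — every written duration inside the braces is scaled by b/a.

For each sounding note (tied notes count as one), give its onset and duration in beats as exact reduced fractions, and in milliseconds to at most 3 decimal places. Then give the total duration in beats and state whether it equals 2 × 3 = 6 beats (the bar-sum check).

1) 0.0ms=0b +1168.831ms=3/2b
2) 1168.831ms=3/2b +584.416ms=3/4b
3) 1753.247ms=9/4b +584.416ms=3/4b
4) 2337.662ms=3b +1753.247ms=9/4b
5) 4090.909ms=21/4b +584.416ms=3/4b
Σ=6b of 6 (77bpm 3/8) — PASS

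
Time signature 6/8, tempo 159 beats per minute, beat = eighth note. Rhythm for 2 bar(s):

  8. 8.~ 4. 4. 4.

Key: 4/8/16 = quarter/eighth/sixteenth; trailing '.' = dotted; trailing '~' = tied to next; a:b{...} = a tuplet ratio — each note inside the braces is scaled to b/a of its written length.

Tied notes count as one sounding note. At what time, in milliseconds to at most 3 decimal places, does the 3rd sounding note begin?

1. 0.0ms @ 0 + 566.038ms (3/2)
2. 566.038ms @ 3/2 + 1698.113ms (9/2)
3. 2264.151ms @ 6 + 1132.075ms (3)
4. 3396.226ms @ 9 + 1132.075ms (3)

note 3 onset = 6b = 2264.151ms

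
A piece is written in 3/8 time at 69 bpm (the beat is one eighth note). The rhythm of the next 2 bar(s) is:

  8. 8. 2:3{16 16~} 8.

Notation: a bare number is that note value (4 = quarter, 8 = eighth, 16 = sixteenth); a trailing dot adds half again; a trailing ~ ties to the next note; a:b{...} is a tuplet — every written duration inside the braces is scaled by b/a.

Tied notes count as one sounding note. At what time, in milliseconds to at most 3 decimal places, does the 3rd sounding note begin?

note 3 onset = 3b = 2608.696ms

1. 0.0ms @ 0 + 1304.348ms (3/2)
2. 1304.348ms @ 3/2 + 1304.348ms (3/2)
3. 2608.696ms @ 3 + 652.174ms (3/4)
4. 3260.87ms @ 15/4 + 1956.522ms (9/4)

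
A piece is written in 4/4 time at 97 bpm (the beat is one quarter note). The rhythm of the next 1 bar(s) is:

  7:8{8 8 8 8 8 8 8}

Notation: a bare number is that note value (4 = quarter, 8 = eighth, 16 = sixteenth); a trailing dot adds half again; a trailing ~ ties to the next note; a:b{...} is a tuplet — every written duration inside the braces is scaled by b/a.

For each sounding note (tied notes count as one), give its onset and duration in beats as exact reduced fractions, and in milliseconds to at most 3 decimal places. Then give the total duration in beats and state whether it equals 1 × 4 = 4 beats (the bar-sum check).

1) 0.0ms=0b +353.461ms=4/7b
2) 353.461ms=4/7b +353.461ms=4/7b
3) 706.922ms=8/7b +353.461ms=4/7b
4) 1060.383ms=12/7b +353.461ms=4/7b
5) 1413.844ms=16/7b +353.461ms=4/7b
6) 1767.305ms=20/7b +353.461ms=4/7b
7) 2120.766ms=24/7b +353.461ms=4/7b
Σ=4b of 4 (97bpm 4/4) — PASS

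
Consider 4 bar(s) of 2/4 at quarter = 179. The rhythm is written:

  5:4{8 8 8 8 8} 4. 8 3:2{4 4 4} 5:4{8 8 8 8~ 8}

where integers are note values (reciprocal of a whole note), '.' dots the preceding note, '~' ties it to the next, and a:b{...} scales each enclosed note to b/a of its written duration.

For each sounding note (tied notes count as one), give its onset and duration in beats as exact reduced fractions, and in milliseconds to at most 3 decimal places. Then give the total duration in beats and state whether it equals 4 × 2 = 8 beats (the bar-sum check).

1) 0.0ms=0b +134.078ms=2/5b
2) 134.078ms=2/5b +134.078ms=2/5b
3) 268.156ms=4/5b +134.078ms=2/5b
4) 402.235ms=6/5b +134.078ms=2/5b
5) 536.313ms=8/5b +134.078ms=2/5b
6) 670.391ms=2b +502.793ms=3/2b
7) 1173.184ms=7/2b +167.598ms=1/2b
8) 1340.782ms=4b +223.464ms=2/3b
9) 1564.246ms=14/3b +223.464ms=2/3b
10) 1787.709ms=16/3b +223.464ms=2/3b
11) 2011.173ms=6b +134.078ms=2/5b
12) 2145.251ms=32/5b +134.078ms=2/5b
13) 2279.33ms=34/5b +134.078ms=2/5b
14) 2413.408ms=36/5b +268.156ms=4/5b
Σ=8b of 8 (179bpm 2/4) — PASS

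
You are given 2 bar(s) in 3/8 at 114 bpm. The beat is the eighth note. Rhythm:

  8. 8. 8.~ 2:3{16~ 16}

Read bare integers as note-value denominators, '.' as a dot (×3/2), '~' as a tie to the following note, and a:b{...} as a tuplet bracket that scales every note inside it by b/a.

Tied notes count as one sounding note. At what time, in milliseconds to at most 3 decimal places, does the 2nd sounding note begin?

1. 0.0ms @ 0 + 789.474ms (3/2)
2. 789.474ms @ 3/2 + 789.474ms (3/2)
3. 1578.947ms @ 3 + 1578.947ms (3)

note 2 onset = 3/2b = 789.474ms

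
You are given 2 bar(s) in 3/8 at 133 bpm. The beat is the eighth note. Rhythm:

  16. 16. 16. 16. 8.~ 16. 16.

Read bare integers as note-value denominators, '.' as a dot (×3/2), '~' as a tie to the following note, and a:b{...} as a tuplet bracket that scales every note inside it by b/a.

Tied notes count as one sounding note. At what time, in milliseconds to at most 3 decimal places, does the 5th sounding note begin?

note 5 onset = 3b = 1353.383ms

1. 0.0ms @ 0 + 338.346ms (3/4)
2. 338.346ms @ 3/4 + 338.346ms (3/4)
3. 676.692ms @ 3/2 + 338.346ms (3/4)
4. 1015.038ms @ 9/4 + 338.346ms (3/4)
5. 1353.383ms @ 3 + 1015.038ms (9/4)
6. 2368.421ms @ 21/4 + 338.346ms (3/4)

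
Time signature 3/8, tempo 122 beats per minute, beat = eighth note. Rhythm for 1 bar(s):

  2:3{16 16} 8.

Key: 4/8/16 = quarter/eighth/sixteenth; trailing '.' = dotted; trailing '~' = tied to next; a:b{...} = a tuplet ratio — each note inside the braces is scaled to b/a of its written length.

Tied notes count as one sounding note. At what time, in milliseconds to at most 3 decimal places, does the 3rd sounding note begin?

note 3 onset = 3/2b = 737.705ms

1. 0.0ms @ 0 + 368.852ms (3/4)
2. 368.852ms @ 3/4 + 368.852ms (3/4)
3. 737.705ms @ 3/2 + 737.705ms (3/2)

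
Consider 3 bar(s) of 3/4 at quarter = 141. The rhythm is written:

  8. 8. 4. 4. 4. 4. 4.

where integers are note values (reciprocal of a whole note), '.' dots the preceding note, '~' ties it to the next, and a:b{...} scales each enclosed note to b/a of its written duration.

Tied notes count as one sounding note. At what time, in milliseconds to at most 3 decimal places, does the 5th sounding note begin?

1. 0.0ms @ 0 + 319.149ms (3/4)
2. 319.149ms @ 3/4 + 319.149ms (3/4)
3. 638.298ms @ 3/2 + 638.298ms (3/2)
4. 1276.596ms @ 3 + 638.298ms (3/2)
5. 1914.894ms @ 9/2 + 638.298ms (3/2)
6. 2553.191ms @ 6 + 638.298ms (3/2)
7. 3191.489ms @ 15/2 + 638.298ms (3/2)

note 5 onset = 9/2b = 1914.894ms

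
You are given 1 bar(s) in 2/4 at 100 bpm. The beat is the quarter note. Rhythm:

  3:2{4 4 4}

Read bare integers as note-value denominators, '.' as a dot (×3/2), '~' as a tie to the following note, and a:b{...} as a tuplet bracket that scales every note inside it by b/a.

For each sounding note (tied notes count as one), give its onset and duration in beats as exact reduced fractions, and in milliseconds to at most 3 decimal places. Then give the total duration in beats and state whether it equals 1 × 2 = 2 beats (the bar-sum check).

1) 0.0ms=0b +400.0ms=2/3b
2) 400.0ms=2/3b +400.0ms=2/3b
3) 800.0ms=4/3b +400.0ms=2/3b
Σ=2b of 2 (100bpm 2/4) — PASS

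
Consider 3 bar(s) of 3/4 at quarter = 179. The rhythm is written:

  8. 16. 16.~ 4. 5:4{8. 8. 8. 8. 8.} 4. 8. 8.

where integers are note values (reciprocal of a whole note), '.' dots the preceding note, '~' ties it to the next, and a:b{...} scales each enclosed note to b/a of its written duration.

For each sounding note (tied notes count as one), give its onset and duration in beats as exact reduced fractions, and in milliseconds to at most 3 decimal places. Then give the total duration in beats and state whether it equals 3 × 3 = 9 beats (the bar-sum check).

1) 0.0ms=0b +251.397ms=3/4b
2) 251.397ms=3/4b +125.698ms=3/8b
3) 377.095ms=9/8b +628.492ms=15/8b
4) 1005.587ms=3b +201.117ms=3/5b
5) 1206.704ms=18/5b +201.117ms=3/5b
6) 1407.821ms=21/5b +201.117ms=3/5b
7) 1608.939ms=24/5b +201.117ms=3/5b
8) 1810.056ms=27/5b +201.117ms=3/5b
9) 2011.173ms=6b +502.793ms=3/2b
10) 2513.966ms=15/2b +251.397ms=3/4b
11) 2765.363ms=33/4b +251.397ms=3/4b
Σ=9b of 9 (179bpm 3/4) — PASS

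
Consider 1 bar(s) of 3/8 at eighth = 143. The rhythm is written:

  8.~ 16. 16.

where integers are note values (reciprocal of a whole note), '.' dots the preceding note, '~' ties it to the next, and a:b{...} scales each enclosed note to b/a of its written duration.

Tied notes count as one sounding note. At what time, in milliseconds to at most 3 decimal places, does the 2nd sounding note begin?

1. 0.0ms @ 0 + 944.056ms (9/4)
2. 944.056ms @ 9/4 + 314.685ms (3/4)

note 2 onset = 9/4b = 944.056ms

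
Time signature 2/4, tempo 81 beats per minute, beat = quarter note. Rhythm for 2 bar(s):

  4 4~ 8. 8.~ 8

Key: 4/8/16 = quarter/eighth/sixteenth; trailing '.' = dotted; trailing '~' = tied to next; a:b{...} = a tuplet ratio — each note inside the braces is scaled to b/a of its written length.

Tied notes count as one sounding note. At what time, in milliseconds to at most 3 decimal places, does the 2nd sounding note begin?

note 2 onset = 1b = 740.741ms

1. 0.0ms @ 0 + 740.741ms (1)
2. 740.741ms @ 1 + 1296.296ms (7/4)
3. 2037.037ms @ 11/4 + 925.926ms (5/4)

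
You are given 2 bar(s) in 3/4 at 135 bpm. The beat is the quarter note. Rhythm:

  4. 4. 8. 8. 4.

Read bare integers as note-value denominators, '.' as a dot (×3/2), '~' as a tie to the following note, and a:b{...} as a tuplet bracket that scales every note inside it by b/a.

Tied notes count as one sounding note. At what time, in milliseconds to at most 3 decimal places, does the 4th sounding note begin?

1. 0.0ms @ 0 + 666.667ms (3/2)
2. 666.667ms @ 3/2 + 666.667ms (3/2)
3. 1333.333ms @ 3 + 333.333ms (3/4)
4. 1666.667ms @ 15/4 + 333.333ms (3/4)
5. 2000.0ms @ 9/2 + 666.667ms (3/2)

note 4 onset = 15/4b = 1666.667ms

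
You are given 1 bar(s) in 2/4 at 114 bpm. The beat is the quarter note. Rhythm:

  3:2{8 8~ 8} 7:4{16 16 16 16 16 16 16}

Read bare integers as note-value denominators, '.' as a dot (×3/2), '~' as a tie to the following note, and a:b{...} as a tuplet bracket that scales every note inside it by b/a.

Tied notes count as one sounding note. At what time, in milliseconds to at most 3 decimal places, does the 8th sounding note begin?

note 8 onset = 12/7b = 902.256ms

1. 0.0ms @ 0 + 175.439ms (1/3)
2. 175.439ms @ 1/3 + 350.877ms (2/3)
3. 526.316ms @ 1 + 75.188ms (1/7)
4. 601.504ms @ 8/7 + 75.188ms (1/7)
5. 676.692ms @ 9/7 + 75.188ms (1/7)
6. 751.88ms @ 10/7 + 75.188ms (1/7)
7. 827.068ms @ 11/7 + 75.188ms (1/7)
8. 902.256ms @ 12/7 + 75.188ms (1/7)
9. 977.444ms @ 13/7 + 75.188ms (1/7)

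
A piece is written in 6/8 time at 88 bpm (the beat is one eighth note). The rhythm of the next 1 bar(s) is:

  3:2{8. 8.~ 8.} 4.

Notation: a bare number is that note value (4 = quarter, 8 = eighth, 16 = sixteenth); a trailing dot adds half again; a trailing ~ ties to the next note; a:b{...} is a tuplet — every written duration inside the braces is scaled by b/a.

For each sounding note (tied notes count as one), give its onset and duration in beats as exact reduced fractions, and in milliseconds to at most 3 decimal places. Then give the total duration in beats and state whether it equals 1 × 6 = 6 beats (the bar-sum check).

1) 0.0ms=0b +681.818ms=1b
2) 681.818ms=1b +1363.636ms=2b
3) 2045.455ms=3b +2045.455ms=3b
Σ=6b of 6 (88bpm 6/8) — PASS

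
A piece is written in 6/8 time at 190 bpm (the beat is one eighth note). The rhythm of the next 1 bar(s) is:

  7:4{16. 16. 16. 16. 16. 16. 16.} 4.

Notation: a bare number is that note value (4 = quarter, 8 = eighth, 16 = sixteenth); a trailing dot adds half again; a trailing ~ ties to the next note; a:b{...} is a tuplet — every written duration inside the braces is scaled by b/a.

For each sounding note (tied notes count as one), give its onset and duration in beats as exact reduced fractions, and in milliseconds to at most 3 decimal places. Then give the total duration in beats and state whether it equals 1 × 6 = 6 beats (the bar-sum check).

1) 0.0ms=0b +135.338ms=3/7b
2) 135.338ms=3/7b +135.338ms=3/7b
3) 270.677ms=6/7b +135.338ms=3/7b
4) 406.015ms=9/7b +135.338ms=3/7b
5) 541.353ms=12/7b +135.338ms=3/7b
6) 676.692ms=15/7b +135.338ms=3/7b
7) 812.03ms=18/7b +135.338ms=3/7b
8) 947.368ms=3b +947.368ms=3b
Σ=6b of 6 (190bpm 6/8) — PASS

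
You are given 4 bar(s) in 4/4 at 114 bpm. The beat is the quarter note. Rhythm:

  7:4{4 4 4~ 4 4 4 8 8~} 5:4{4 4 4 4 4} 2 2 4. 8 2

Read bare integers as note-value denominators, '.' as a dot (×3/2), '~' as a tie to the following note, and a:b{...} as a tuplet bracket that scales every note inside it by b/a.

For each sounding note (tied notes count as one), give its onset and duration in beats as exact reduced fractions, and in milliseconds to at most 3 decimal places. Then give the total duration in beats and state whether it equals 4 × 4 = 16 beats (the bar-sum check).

1) 0.0ms=0b +300.752ms=4/7b
2) 300.752ms=4/7b +300.752ms=4/7b
3) 601.504ms=8/7b +601.504ms=8/7b
4) 1203.008ms=16/7b +300.752ms=4/7b
5) 1503.759ms=20/7b +300.752ms=4/7b
6) 1804.511ms=24/7b +150.376ms=2/7b
7) 1954.887ms=26/7b +571.429ms=38/35b
8) 2526.316ms=24/5b +421.053ms=4/5b
9) 2947.368ms=28/5b +421.053ms=4/5b
10) 3368.421ms=32/5b +421.053ms=4/5b
11) 3789.474ms=36/5b +421.053ms=4/5b
12) 4210.526ms=8b +1052.632ms=2b
13) 5263.158ms=10b +1052.632ms=2b
14) 6315.789ms=12b +789.474ms=3/2b
15) 7105.263ms=27/2b +263.158ms=1/2b
16) 7368.421ms=14b +1052.632ms=2b
Σ=16b of 16 (114bpm 4/4) — PASS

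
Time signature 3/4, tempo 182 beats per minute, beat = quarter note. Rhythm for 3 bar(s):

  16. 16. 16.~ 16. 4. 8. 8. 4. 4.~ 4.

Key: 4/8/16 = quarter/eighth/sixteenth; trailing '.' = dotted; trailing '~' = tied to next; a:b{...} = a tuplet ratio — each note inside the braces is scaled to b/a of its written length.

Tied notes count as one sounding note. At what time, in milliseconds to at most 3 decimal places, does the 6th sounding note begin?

1. 0.0ms @ 0 + 123.626ms (3/8)
2. 123.626ms @ 3/8 + 123.626ms (3/8)
3. 247.253ms @ 3/4 + 247.253ms (3/4)
4. 494.505ms @ 3/2 + 494.505ms (3/2)
5. 989.011ms @ 3 + 247.253ms (3/4)
6. 1236.264ms @ 15/4 + 247.253ms (3/4)
7. 1483.516ms @ 9/2 + 494.505ms (3/2)
8. 1978.022ms @ 6 + 989.011ms (3)

note 6 onset = 15/4b = 1236.264ms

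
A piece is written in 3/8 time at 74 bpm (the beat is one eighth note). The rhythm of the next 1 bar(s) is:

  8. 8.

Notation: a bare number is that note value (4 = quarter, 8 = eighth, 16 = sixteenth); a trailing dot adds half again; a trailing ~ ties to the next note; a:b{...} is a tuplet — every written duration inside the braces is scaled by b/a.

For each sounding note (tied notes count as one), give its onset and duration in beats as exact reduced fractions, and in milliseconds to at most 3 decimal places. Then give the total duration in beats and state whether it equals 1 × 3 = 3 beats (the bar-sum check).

1) 0.0ms=0b +1216.216ms=3/2b
2) 1216.216ms=3/2b +1216.216ms=3/2b
Σ=3b of 3 (74bpm 3/8) — PASS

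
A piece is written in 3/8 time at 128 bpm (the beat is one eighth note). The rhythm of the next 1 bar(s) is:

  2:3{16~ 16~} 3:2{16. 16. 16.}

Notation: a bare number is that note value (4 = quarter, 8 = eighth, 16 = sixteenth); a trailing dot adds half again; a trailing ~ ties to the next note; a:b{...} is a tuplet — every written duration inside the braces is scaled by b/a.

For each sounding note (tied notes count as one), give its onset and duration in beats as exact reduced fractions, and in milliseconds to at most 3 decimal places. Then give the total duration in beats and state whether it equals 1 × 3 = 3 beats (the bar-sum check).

1) 0.0ms=0b +937.5ms=2b
2) 937.5ms=2b +234.375ms=1/2b
3) 1171.875ms=5/2b +234.375ms=1/2b
Σ=3b of 3 (128bpm 3/8) — PASS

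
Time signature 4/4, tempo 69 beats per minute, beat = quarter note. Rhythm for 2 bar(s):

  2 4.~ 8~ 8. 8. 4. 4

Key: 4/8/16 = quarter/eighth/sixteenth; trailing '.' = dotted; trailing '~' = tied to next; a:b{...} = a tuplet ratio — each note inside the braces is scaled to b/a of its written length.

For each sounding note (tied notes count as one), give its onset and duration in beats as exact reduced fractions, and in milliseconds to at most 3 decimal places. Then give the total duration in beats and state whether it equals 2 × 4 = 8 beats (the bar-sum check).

1) 0.0ms=0b +1739.13ms=2b
2) 1739.13ms=2b +2391.304ms=11/4b
3) 4130.435ms=19/4b +652.174ms=3/4b
4) 4782.609ms=11/2b +1304.348ms=3/2b
5) 6086.957ms=7b +869.565ms=1b
Σ=8b of 8 (69bpm 4/4) — PASS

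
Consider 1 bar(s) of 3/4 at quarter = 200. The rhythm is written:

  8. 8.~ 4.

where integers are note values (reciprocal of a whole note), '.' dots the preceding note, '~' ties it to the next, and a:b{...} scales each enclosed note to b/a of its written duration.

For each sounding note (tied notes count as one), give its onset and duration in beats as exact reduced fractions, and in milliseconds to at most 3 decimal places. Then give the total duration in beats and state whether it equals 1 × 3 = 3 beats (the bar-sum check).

1) 0.0ms=0b +225.0ms=3/4b
2) 225.0ms=3/4b +675.0ms=9/4b
Σ=3b of 3 (200bpm 3/4) — PASS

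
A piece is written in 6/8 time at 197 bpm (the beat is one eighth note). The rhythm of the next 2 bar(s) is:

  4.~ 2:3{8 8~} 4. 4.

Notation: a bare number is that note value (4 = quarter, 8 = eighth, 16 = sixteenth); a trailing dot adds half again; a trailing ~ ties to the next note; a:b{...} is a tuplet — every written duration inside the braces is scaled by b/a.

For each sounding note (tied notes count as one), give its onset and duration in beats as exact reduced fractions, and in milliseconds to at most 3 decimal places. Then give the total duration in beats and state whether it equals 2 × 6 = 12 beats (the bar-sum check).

1) 0.0ms=0b +1370.558ms=9/2b
2) 1370.558ms=9/2b +1370.558ms=9/2b
3) 2741.117ms=9b +913.706ms=3b
Σ=12b of 12 (197bpm 6/8) — PASS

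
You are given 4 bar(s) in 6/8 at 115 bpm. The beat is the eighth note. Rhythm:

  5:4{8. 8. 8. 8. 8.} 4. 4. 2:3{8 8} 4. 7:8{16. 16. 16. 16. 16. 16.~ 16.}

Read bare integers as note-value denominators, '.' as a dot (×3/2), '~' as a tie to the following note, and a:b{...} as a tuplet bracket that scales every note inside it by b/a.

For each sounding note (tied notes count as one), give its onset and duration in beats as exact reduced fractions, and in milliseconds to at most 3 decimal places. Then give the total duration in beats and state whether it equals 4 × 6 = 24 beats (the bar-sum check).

1) 0.0ms=0b +626.087ms=6/5b
2) 626.087ms=6/5b +626.087ms=6/5b
3) 1252.174ms=12/5b +626.087ms=6/5b
4) 1878.261ms=18/5b +626.087ms=6/5b
5) 2504.348ms=24/5b +626.087ms=6/5b
6) 3130.435ms=6b +1565.217ms=3b
7) 4695.652ms=9b +1565.217ms=3b
8) 6260.87ms=12b +782.609ms=3/2b
9) 7043.478ms=27/2b +782.609ms=3/2b
10) 7826.087ms=15b +1565.217ms=3b
11) 9391.304ms=18b +447.205ms=6/7b
12) 9838.509ms=132/7b +447.205ms=6/7b
13) 10285.714ms=138/7b +447.205ms=6/7b
14) 10732.919ms=144/7b +447.205ms=6/7b
15) 11180.124ms=150/7b +447.205ms=6/7b
16) 11627.329ms=156/7b +894.41ms=12/7b
Σ=24b of 24 (115bpm 6/8) — PASS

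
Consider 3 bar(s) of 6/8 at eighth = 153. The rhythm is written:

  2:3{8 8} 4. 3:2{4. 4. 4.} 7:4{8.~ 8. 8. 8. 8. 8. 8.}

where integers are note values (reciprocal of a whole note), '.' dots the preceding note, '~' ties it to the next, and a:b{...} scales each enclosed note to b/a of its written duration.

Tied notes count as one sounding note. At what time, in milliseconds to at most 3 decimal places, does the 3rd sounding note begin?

1. 0.0ms @ 0 + 588.235ms (3/2)
2. 588.235ms @ 3/2 + 588.235ms (3/2)
3. 1176.471ms @ 3 + 1176.471ms (3)
4. 2352.941ms @ 6 + 784.314ms (2)
5. 3137.255ms @ 8 + 784.314ms (2)
6. 3921.569ms @ 10 + 784.314ms (2)
7. 4705.882ms @ 12 + 672.269ms (12/7)
8. 5378.151ms @ 96/7 + 336.134ms (6/7)
9. 5714.286ms @ 102/7 + 336.134ms (6/7)
10. 6050.42ms @ 108/7 + 336.134ms (6/7)
11. 6386.555ms @ 114/7 + 336.134ms (6/7)
12. 6722.689ms @ 120/7 + 336.134ms (6/7)

note 3 onset = 3b = 1176.471ms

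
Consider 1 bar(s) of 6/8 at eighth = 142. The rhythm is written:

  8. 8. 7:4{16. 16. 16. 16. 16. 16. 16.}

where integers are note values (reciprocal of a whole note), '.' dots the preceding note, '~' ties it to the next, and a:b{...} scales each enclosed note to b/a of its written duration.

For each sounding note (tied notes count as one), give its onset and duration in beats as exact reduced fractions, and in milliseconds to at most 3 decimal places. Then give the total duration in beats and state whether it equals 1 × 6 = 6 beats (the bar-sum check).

1) 0.0ms=0b +633.803ms=3/2b
2) 633.803ms=3/2b +633.803ms=3/2b
3) 1267.606ms=3b +181.087ms=3/7b
4) 1448.692ms=24/7b +181.087ms=3/7b
5) 1629.779ms=27/7b +181.087ms=3/7b
6) 1810.865ms=30/7b +181.087ms=3/7b
7) 1991.952ms=33/7b +181.087ms=3/7b
8) 2173.038ms=36/7b +181.087ms=3/7b
9) 2354.125ms=39/7b +181.087ms=3/7b
Σ=6b of 6 (142bpm 6/8) — PASS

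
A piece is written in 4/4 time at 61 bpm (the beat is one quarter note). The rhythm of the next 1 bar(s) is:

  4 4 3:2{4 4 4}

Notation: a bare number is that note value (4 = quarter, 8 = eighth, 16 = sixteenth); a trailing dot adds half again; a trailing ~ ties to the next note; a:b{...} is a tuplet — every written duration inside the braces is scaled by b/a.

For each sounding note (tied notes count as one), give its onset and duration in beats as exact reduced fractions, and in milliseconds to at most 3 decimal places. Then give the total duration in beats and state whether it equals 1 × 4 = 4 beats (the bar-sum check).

1) 0.0ms=0b +983.607ms=1b
2) 983.607ms=1b +983.607ms=1b
3) 1967.213ms=2b +655.738ms=2/3b
4) 2622.951ms=8/3b +655.738ms=2/3b
5) 3278.689ms=10/3b +655.738ms=2/3b
Σ=4b of 4 (61bpm 4/4) — PASS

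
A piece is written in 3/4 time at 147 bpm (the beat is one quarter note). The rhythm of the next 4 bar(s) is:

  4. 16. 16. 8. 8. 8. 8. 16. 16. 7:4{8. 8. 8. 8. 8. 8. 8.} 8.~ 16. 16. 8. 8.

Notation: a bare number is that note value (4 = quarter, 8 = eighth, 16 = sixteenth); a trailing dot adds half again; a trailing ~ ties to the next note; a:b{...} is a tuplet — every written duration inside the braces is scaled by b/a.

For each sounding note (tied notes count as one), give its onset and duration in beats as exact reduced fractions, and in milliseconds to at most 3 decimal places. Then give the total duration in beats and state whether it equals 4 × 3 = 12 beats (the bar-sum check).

1) 0.0ms=0b +612.245ms=3/2b
2) 612.245ms=3/2b +153.061ms=3/8b
3) 765.306ms=15/8b +153.061ms=3/8b
4) 918.367ms=9/4b +306.122ms=3/4b
5) 1224.49ms=3b +306.122ms=3/4b
6) 1530.612ms=15/4b +306.122ms=3/4b
7) 1836.735ms=9/2b +306.122ms=3/4b
8) 2142.857ms=21/4b +153.061ms=3/8b
9) 2295.918ms=45/8b +153.061ms=3/8b
10) 2448.98ms=6b +174.927ms=3/7b
11) 2623.907ms=45/7b +174.927ms=3/7b
12) 2798.834ms=48/7b +174.927ms=3/7b
13) 2973.761ms=51/7b +174.927ms=3/7b
14) 3148.688ms=54/7b +174.927ms=3/7b
15) 3323.615ms=57/7b +174.927ms=3/7b
16) 3498.542ms=60/7b +174.927ms=3/7b
17) 3673.469ms=9b +459.184ms=9/8b
18) 4132.653ms=81/8b +153.061ms=3/8b
19) 4285.714ms=21/2b +306.122ms=3/4b
20) 4591.837ms=45/4b +306.122ms=3/4b
Σ=12b of 12 (147bpm 3/4) — PASS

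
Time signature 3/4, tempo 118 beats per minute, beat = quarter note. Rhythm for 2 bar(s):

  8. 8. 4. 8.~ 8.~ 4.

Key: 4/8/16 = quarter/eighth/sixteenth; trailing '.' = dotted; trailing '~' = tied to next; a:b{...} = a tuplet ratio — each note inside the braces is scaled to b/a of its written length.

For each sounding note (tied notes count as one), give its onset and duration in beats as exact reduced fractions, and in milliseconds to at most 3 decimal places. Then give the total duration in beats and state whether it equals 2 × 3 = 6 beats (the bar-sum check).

1) 0.0ms=0b +381.356ms=3/4b
2) 381.356ms=3/4b +381.356ms=3/4b
3) 762.712ms=3/2b +762.712ms=3/2b
4) 1525.424ms=3b +1525.424ms=3b
Σ=6b of 6 (118bpm 3/4) — PASS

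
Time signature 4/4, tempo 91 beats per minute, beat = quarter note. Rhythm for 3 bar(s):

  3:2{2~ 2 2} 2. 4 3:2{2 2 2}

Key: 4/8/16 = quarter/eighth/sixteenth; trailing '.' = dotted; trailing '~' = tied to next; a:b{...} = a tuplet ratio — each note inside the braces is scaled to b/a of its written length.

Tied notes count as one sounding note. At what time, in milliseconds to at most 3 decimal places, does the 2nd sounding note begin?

1. 0.0ms @ 0 + 1758.242ms (8/3)
2. 1758.242ms @ 8/3 + 879.121ms (4/3)
3. 2637.363ms @ 4 + 1978.022ms (3)
4. 4615.385ms @ 7 + 659.341ms (1)
5. 5274.725ms @ 8 + 879.121ms (4/3)
6. 6153.846ms @ 28/3 + 879.121ms (4/3)
7. 7032.967ms @ 32/3 + 879.121ms (4/3)

note 2 onset = 8/3b = 1758.242ms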